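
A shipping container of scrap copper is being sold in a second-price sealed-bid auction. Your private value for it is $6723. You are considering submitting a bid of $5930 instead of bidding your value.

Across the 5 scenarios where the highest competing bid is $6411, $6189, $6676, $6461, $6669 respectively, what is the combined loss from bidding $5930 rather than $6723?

$1209

The deviation costs you only when the competing bid falls strictly between $5930 and $6723; elsewhere both bids give the same outcome.
$6411: truthful payoff $312, deviation payoff $0 → loss $312.
$6189: truthful payoff $534, deviation payoff $0 → loss $534.
$6676: truthful payoff $47, deviation payoff $0 → loss $47.
$6461: truthful payoff $262, deviation payoff $0 → loss $262.
$6669: truthful payoff $54, deviation payoff $0 → loss $54.
Total loss = $312 + $534 + $47 + $262 + $54 = $1209.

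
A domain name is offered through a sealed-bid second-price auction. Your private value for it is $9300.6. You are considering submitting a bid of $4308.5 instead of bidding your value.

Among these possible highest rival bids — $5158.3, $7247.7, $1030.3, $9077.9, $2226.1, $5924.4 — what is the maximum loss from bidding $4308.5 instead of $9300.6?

$5158.3: truthful gives $4142.3, deviation gives $0 → loss $4142.3.
$7247.7: truthful gives $2052.9, deviation gives $0 → loss $2052.9.
$1030.3: same outcome either way → loss $0.
$9077.9: truthful gives $222.7, deviation gives $0 → loss $222.7.
$2226.1: same outcome either way → loss $0.
$5924.4: truthful gives $3376.2, deviation gives $0 → loss $3376.2.
Maximum loss: $4142.3.

$4142.3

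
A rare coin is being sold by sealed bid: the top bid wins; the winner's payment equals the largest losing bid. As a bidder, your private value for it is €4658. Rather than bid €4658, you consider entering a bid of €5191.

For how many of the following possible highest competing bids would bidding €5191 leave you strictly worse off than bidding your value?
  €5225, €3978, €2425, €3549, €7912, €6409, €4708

The deviation hurts exactly when the highest competing bid lies strictly between €4658 and €5191 — overbidding then wins at a price above your value.
€5225: above both → same outcome either way.
€3978: below both → same outcome either way.
€2425: below both → same outcome either way.
€3549: below both → same outcome either way.
€7912: above both → same outcome either way.
€6409: above both → same outcome either way.
€4708: inside the interval → strictly worse (loss €50).
Count: 1.

1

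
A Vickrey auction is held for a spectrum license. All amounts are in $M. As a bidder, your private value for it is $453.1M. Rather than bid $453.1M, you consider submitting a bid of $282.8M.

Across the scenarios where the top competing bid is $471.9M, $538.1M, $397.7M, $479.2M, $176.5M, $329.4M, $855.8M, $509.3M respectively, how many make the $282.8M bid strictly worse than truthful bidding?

The deviation hurts exactly when the highest competing bid lies strictly between $282.8M and $453.1M — underbidding then forfeits a profitable win.
$471.9M: above both → same outcome either way.
$538.1M: above both → same outcome either way.
$397.7M: inside the interval → strictly worse (loss $55.4M).
$479.2M: above both → same outcome either way.
$176.5M: below both → same outcome either way.
$329.4M: inside the interval → strictly worse (loss $123.7M).
$855.8M: above both → same outcome either way.
$509.3M: above both → same outcome either way.
Count: 2.

2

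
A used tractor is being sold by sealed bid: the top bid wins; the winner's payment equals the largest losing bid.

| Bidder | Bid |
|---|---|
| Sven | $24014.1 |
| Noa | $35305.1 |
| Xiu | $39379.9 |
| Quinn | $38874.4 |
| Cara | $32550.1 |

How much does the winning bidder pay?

$38874.4

Highest bid: Xiu at $39379.9, so Xiu wins.
Second-highest bid: Quinn at $38874.4 — that is the price the winner pays.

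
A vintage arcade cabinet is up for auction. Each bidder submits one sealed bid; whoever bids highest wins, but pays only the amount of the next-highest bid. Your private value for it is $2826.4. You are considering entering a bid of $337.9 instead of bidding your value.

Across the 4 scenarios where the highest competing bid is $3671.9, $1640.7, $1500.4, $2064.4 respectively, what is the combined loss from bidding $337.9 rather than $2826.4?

$3273.7

The deviation costs you only when the competing bid falls strictly between $337.9 and $2826.4; elsewhere both bids give the same outcome.
$3671.9: outcomes coincide → loss $0.
$1640.7: truthful payoff $1185.7, deviation payoff $0 → loss $1185.7.
$1500.4: truthful payoff $1326, deviation payoff $0 → loss $1326.
$2064.4: truthful payoff $762, deviation payoff $0 → loss $762.
Total loss = $1185.7 + $1326 + $762 = $3273.7.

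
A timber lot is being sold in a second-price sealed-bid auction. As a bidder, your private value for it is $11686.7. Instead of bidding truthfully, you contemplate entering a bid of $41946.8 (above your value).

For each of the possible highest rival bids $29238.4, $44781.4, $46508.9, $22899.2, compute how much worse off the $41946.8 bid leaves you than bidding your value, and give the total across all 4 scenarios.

$28764.2

The deviation costs you only when the competing bid falls strictly between $11686.7 and $41946.8; elsewhere both bids give the same outcome.
$29238.4: truthful payoff $0, deviation payoff −$17551.7 → loss $17551.7.
$44781.4: outcomes coincide → loss $0.
$46508.9: outcomes coincide → loss $0.
$22899.2: truthful payoff $0, deviation payoff −$11212.5 → loss $11212.5.
Total loss = $17551.7 + $11212.5 = $28764.2.
Because the price is fixed by the runner-up's bid, deviating from your value can only change a good outcome into a bad one — never the reverse.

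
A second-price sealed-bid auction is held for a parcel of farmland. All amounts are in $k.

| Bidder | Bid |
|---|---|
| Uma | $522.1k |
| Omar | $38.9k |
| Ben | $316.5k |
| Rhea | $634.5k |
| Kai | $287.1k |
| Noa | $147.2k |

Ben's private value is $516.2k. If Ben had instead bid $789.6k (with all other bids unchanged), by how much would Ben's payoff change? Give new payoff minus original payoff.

The highest bid among the other bidders is $634.5k; Ben's bid doesn't change that.
Original bid $316.5k: Ben is not highest (top rival bid is $634.5k); payoff $0k.
Alternative bid $789.6k: Ben is highest, pays the top rival bid $634.5k; payoff $516.2k − $634.5k = −$118.3k.
Change in payoff = −$118.3k − ($0k) = −$118.3k.

−$118.3k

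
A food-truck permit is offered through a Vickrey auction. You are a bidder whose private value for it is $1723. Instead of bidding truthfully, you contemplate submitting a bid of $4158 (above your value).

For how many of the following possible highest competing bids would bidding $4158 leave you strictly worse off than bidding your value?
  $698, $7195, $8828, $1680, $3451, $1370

1

The deviation hurts exactly when the highest competing bid lies strictly between $1723 and $4158 — overbidding then wins at a price above your value.
$698: below both → same outcome either way.
$7195: above both → same outcome either way.
$8828: above both → same outcome either way.
$1680: below both → same outcome either way.
$3451: inside the interval → strictly worse (loss $1728).
$1370: below both → same outcome either way.
Count: 1.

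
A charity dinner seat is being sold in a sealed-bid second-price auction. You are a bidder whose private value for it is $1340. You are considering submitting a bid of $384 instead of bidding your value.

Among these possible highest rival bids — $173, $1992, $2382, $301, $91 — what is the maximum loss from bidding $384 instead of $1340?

$173: same outcome either way → loss $0.
$1992: same outcome either way → loss $0.
$2382: same outcome either way → loss $0.
$301: same outcome either way → loss $0.
$91: same outcome either way → loss $0.
Maximum loss: $0.

$0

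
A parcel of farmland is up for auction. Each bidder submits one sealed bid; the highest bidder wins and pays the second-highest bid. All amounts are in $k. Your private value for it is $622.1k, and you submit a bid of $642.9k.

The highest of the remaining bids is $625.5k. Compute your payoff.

Your bid $642.9k exceeds the highest competing bid $625.5k, so you win.
In a second-price auction the winner pays the second-highest bid, $625.5k.
Payoff = value − price = $622.1k − $625.5k = −$3.4k.

−$3.4k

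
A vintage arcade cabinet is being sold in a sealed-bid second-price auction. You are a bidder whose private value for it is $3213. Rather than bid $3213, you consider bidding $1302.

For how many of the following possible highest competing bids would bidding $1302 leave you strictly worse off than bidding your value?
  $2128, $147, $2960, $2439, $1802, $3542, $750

The deviation hurts exactly when the highest competing bid lies strictly between $1302 and $3213 — underbidding then forfeits a profitable win.
$2128: inside the interval → strictly worse (loss $1085).
$147: below both → same outcome either way.
$2960: inside the interval → strictly worse (loss $253).
$2439: inside the interval → strictly worse (loss $774).
$1802: inside the interval → strictly worse (loss $1411).
$3542: above both → same outcome either way.
$750: below both → same outcome either way.
Count: 4.

4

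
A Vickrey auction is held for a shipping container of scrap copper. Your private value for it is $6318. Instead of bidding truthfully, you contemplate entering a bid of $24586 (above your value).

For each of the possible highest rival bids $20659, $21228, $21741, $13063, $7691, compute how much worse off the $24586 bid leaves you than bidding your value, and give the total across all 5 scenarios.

The deviation costs you only when the competing bid falls strictly between $6318 and $24586; elsewhere both bids give the same outcome.
$20659: truthful payoff $0, deviation payoff −$14341 → loss $14341.
$21228: truthful payoff $0, deviation payoff −$14910 → loss $14910.
$21741: truthful payoff $0, deviation payoff −$15423 → loss $15423.
$13063: truthful payoff $0, deviation payoff −$6745 → loss $6745.
$7691: truthful payoff $0, deviation payoff −$1373 → loss $1373.
Total loss = $14341 + $14910 + $15423 + $6745 + $1373 = $52792.

$52792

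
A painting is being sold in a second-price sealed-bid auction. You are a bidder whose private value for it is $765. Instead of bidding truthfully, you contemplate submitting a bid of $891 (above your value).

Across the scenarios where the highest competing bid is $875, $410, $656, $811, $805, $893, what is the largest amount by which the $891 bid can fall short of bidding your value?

$110

$875: truthful gives $0, deviation gives −$110 → loss $110.
$410: same outcome either way → loss $0.
$656: same outcome either way → loss $0.
$811: truthful gives $0, deviation gives −$46 → loss $46.
$805: truthful gives $0, deviation gives −$40 → loss $40.
$893: same outcome either way → loss $0.
Maximum loss: $110.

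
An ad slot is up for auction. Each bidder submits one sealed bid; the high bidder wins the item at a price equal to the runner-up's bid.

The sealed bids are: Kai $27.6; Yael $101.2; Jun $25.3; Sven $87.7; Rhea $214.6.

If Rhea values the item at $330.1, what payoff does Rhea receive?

Highest bid: Rhea at $214.6, so Rhea wins.
Second-highest bid: Yael at $101.2 — that is the price the winner pays.
Rhea's payoff = value − price = $330.1 − $101.2 = $228.9.

$228.9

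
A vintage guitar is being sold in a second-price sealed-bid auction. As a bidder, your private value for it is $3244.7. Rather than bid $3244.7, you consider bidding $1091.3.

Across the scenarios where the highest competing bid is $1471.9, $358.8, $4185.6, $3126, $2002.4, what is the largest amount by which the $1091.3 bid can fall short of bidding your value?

$1471.9: truthful gives $1772.8, deviation gives $0 → loss $1772.8.
$358.8: same outcome either way → loss $0.
$4185.6: same outcome either way → loss $0.
$3126: truthful gives $118.7, deviation gives $0 → loss $118.7.
$2002.4: truthful gives $1242.3, deviation gives $0 → loss $1242.3.
Maximum loss: $1772.8.

$1772.8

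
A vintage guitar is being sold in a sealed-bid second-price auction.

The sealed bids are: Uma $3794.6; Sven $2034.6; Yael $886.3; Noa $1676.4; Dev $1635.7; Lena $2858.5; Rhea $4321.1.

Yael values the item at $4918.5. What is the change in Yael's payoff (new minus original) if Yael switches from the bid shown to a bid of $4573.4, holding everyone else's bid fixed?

The highest bid among the other bidders is $4321.1; Yael's bid doesn't change that.
Original bid $886.3: Yael is not highest (top rival bid is $4321.1); payoff $0.
Alternative bid $4573.4: Yael is highest, pays the top rival bid $4321.1; payoff $4918.5 − $4321.1 = $597.4.
Change in payoff = $597.4 − ($0) = $597.4.

$597.4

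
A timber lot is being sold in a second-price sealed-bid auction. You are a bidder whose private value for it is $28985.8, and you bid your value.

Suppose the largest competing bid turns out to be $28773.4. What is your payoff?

Your bid $28985.8 exceeds the highest competing bid $28773.4, so you win.
In a second-price auction the winner pays the second-highest bid, $28773.4.
Payoff = value − price = $28985.8 − $28773.4 = $212.4.

$212.4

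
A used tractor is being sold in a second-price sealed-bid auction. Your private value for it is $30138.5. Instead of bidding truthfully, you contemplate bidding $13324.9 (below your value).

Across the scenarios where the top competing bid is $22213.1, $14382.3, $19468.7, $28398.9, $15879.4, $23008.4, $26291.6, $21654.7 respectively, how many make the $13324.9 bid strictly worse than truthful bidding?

8

The deviation hurts exactly when the highest competing bid lies strictly between $13324.9 and $30138.5 — underbidding then forfeits a profitable win.
$22213.1: inside the interval → strictly worse (loss $7925.4).
$14382.3: inside the interval → strictly worse (loss $15756.2).
$19468.7: inside the interval → strictly worse (loss $10669.8).
$28398.9: inside the interval → strictly worse (loss $1739.6).
$15879.4: inside the interval → strictly worse (loss $14259.1).
$23008.4: inside the interval → strictly worse (loss $7130.1).
$26291.6: inside the interval → strictly worse (loss $3846.9).
$21654.7: inside the interval → strictly worse (loss $8483.8).
Count: 8.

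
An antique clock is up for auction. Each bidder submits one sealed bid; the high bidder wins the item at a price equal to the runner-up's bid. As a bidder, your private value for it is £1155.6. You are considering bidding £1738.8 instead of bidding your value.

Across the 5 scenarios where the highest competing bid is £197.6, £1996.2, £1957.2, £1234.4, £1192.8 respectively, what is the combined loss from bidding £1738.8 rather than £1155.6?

The deviation costs you only when the competing bid falls strictly between £1155.6 and £1738.8; elsewhere both bids give the same outcome.
£197.6: outcomes coincide → loss £0.
£1996.2: outcomes coincide → loss £0.
£1957.2: outcomes coincide → loss £0.
£1234.4: truthful payoff £0, deviation payoff −£78.8 → loss £78.8.
£1192.8: truthful payoff £0, deviation payoff −£37.2 → loss £37.2.
Total loss = £78.8 + £37.2 = £116.

£116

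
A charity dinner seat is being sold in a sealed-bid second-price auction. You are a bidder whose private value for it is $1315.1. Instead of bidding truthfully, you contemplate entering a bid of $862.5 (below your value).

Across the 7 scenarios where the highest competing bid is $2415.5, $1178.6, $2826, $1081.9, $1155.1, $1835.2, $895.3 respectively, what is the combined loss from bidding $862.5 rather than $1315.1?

$949.5

The deviation costs you only when the competing bid falls strictly between $862.5 and $1315.1; elsewhere both bids give the same outcome.
$2415.5: outcomes coincide → loss $0.
$1178.6: truthful payoff $136.5, deviation payoff $0 → loss $136.5.
$2826: outcomes coincide → loss $0.
$1081.9: truthful payoff $233.2, deviation payoff $0 → loss $233.2.
$1155.1: truthful payoff $160, deviation payoff $0 → loss $160.
$1835.2: outcomes coincide → loss $0.
$895.3: truthful payoff $419.8, deviation payoff $0 → loss $419.8.
Total loss = $136.5 + $233.2 + $160 + $419.8 = $949.5.
Truthful bidding weakly dominates here: raising your bid can only win items priced above your value, and lowering it can only forfeit items priced below.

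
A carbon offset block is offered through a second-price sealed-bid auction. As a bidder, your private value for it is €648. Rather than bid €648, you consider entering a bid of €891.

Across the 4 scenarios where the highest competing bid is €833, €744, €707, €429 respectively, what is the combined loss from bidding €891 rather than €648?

€340

The deviation costs you only when the competing bid falls strictly between €648 and €891; elsewhere both bids give the same outcome.
€833: truthful payoff €0, deviation payoff −€185 → loss €185.
€744: truthful payoff €0, deviation payoff −€96 → loss €96.
€707: truthful payoff €0, deviation payoff −€59 → loss €59.
€429: outcomes coincide → loss €0.
Total loss = €185 + €96 + €59 = €340.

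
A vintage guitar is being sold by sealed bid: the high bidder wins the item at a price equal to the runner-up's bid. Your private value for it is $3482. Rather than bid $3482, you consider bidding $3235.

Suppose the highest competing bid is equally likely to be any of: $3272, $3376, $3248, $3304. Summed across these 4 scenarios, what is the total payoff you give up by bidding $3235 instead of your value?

$728

The deviation costs you only when the competing bid falls strictly between $3235 and $3482; elsewhere both bids give the same outcome.
$3272: truthful payoff $210, deviation payoff $0 → loss $210.
$3376: truthful payoff $106, deviation payoff $0 → loss $106.
$3248: truthful payoff $234, deviation payoff $0 → loss $234.
$3304: truthful payoff $178, deviation payoff $0 → loss $178.
Total loss = $210 + $106 + $234 + $178 = $728.
Truthful bidding weakly dominates here: raising your bid can only win items priced above your value, and lowering it can only forfeit items priced below.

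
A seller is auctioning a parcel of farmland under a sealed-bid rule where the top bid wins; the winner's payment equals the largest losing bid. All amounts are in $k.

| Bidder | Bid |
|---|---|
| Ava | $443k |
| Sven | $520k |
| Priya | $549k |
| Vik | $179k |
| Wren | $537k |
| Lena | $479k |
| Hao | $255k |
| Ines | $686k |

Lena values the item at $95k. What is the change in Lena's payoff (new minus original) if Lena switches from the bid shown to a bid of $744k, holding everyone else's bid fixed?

−$591k

The highest bid among the other bidders is $686k; Lena's bid doesn't change that.
Original bid $479k: Lena is not highest (top rival bid is $686k); payoff $0k.
Alternative bid $744k: Lena is highest, pays the top rival bid $686k; payoff $95k − $686k = −$591k.
Change in payoff = −$591k − ($0k) = −$591k.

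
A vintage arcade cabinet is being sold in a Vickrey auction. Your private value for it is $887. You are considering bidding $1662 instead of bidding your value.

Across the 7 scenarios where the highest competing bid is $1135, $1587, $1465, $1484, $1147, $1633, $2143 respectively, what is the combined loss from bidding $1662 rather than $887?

The deviation costs you only when the competing bid falls strictly between $887 and $1662; elsewhere both bids give the same outcome.
$1135: truthful payoff $0, deviation payoff −$248 → loss $248.
$1587: truthful payoff $0, deviation payoff −$700 → loss $700.
$1465: truthful payoff $0, deviation payoff −$578 → loss $578.
$1484: truthful payoff $0, deviation payoff −$597 → loss $597.
$1147: truthful payoff $0, deviation payoff −$260 → loss $260.
$1633: truthful payoff $0, deviation payoff −$746 → loss $746.
$2143: outcomes coincide → loss $0.
Total loss = $248 + $700 + $578 + $597 + $260 + $746 = $3129.
Because the price is fixed by the runner-up's bid, deviating from your value can only change a good outcome into a bad one — never the reverse.

$3129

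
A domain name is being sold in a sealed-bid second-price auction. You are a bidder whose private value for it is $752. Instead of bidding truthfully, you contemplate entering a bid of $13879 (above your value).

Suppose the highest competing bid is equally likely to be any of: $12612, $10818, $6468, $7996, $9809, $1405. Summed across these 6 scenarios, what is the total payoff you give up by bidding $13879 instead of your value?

The deviation costs you only when the competing bid falls strictly between $752 and $13879; elsewhere both bids give the same outcome.
$12612: truthful payoff $0, deviation payoff −$11860 → loss $11860.
$10818: truthful payoff $0, deviation payoff −$10066 → loss $10066.
$6468: truthful payoff $0, deviation payoff −$5716 → loss $5716.
$7996: truthful payoff $0, deviation payoff −$7244 → loss $7244.
$9809: truthful payoff $0, deviation payoff −$9057 → loss $9057.
$1405: truthful payoff $0, deviation payoff −$653 → loss $653.
Total loss = $11860 + $10066 + $5716 + $7244 + $9057 + $653 = $44596.
In a second-price auction your bid sets only whether you win, not what you pay, so bidding your true value is weakly dominant.

$44596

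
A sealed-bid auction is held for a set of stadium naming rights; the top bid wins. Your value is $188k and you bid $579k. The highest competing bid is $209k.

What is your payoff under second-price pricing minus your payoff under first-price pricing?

You have the highest bid, so you win under either rule.
Second-price: pay $209k → payoff −$21k.
First-price: pay your own bid $579k → payoff −$391k.
Difference = −$21k − (−$391k) = $370k.

$370k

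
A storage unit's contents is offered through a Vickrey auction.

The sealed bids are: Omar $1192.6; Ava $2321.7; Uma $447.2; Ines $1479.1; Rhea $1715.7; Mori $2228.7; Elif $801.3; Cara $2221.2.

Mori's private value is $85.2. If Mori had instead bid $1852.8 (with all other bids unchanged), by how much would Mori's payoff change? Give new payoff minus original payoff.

The highest bid among the other bidders is $2321.7; Mori's bid doesn't change that.
Original bid $2228.7: Mori is not highest (top rival bid is $2321.7); payoff $0.
Alternative bid $1852.8: Mori is not highest (top rival bid is $2321.7); payoff $0.
Change in payoff = $0 − ($0) = $0.

$0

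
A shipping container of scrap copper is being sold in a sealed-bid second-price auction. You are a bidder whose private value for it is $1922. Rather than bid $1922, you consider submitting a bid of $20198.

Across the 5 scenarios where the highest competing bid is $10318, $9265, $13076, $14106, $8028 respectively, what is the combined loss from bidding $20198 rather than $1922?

The deviation costs you only when the competing bid falls strictly between $1922 and $20198; elsewhere both bids give the same outcome.
$10318: truthful payoff $0, deviation payoff −$8396 → loss $8396.
$9265: truthful payoff $0, deviation payoff −$7343 → loss $7343.
$13076: truthful payoff $0, deviation payoff −$11154 → loss $11154.
$14106: truthful payoff $0, deviation payoff −$12184 → loss $12184.
$8028: truthful payoff $0, deviation payoff −$6106 → loss $6106.
Total loss = $8396 + $7343 + $11154 + $12184 + $6106 = $45183.

$45183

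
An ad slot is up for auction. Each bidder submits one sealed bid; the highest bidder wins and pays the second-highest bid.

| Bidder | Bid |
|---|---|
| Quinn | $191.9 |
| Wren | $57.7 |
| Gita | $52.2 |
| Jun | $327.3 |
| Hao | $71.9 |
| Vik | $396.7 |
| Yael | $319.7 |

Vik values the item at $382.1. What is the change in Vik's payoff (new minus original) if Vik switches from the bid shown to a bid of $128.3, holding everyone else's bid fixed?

−$54.8

The highest bid among the other bidders is $327.3; Vik's bid doesn't change that.
Original bid $396.7: Vik is highest, pays the top rival bid $327.3; payoff $382.1 − $327.3 = $54.8.
Alternative bid $128.3: Vik is not highest (top rival bid is $327.3); payoff $0.
Change in payoff = $0 − ($54.8) = −$54.8.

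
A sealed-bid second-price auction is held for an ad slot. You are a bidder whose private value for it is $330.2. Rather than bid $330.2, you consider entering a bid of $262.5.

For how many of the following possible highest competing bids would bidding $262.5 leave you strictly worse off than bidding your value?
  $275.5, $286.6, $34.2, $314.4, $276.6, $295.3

5

The deviation hurts exactly when the highest competing bid lies strictly between $262.5 and $330.2 — underbidding then forfeits a profitable win.
$275.5: inside the interval → strictly worse (loss $54.7).
$286.6: inside the interval → strictly worse (loss $43.6).
$34.2: below both → same outcome either way.
$314.4: inside the interval → strictly worse (loss $15.8).
$276.6: inside the interval → strictly worse (loss $53.6).
$295.3: inside the interval → strictly worse (loss $34.9).
Count: 5.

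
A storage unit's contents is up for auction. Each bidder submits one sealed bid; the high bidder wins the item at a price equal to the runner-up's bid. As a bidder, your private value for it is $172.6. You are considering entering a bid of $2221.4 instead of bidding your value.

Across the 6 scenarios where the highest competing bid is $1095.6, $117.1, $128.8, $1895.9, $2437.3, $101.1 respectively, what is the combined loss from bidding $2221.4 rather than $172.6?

The deviation costs you only when the competing bid falls strictly between $172.6 and $2221.4; elsewhere both bids give the same outcome.
$1095.6: truthful payoff $0, deviation payoff −$923 → loss $923.
$117.1: outcomes coincide → loss $0.
$128.8: outcomes coincide → loss $0.
$1895.9: truthful payoff $0, deviation payoff −$1723.3 → loss $1723.3.
$2437.3: outcomes coincide → loss $0.
$101.1: outcomes coincide → loss $0.
Total loss = $923 + $1723.3 = $2646.3.
Truthful bidding weakly dominates here: raising your bid can only win items priced above your value, and lowering it can only forfeit items priced below.

$2646.3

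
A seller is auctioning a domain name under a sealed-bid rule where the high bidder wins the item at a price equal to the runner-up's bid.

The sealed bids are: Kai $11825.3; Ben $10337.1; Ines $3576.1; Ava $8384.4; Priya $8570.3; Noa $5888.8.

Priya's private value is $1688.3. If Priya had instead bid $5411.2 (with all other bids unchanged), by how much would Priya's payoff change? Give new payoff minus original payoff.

The highest bid among the other bidders is $11825.3; Priya's bid doesn't change that.
Original bid $8570.3: Priya is not highest (top rival bid is $11825.3); payoff $0.
Alternative bid $5411.2: Priya is not highest (top rival bid is $11825.3); payoff $0.
Change in payoff = $0 − ($0) = $0.

$0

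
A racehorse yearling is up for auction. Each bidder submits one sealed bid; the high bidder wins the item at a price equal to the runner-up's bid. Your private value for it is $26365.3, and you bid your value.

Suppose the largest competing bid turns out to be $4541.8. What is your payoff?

$21823.5

Your bid $26365.3 exceeds the highest competing bid $4541.8, so you win.
In a second-price auction the winner pays the second-highest bid, $4541.8.
Payoff = value − price = $26365.3 − $4541.8 = $21823.5.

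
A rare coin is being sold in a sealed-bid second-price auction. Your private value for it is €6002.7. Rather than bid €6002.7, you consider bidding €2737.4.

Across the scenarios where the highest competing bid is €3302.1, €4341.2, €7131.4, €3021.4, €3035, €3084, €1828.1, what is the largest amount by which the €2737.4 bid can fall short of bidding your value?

€2981.3

€3302.1: truthful gives €2700.6, deviation gives €0 → loss €2700.6.
€4341.2: truthful gives €1661.5, deviation gives €0 → loss €1661.5.
€7131.4: same outcome either way → loss €0.
€3021.4: truthful gives €2981.3, deviation gives €0 → loss €2981.3.
€3035: truthful gives €2967.7, deviation gives €0 → loss €2967.7.
€3084: truthful gives €2918.7, deviation gives €0 → loss €2918.7.
€1828.1: same outcome either way → loss €0.
Maximum loss: €2981.3.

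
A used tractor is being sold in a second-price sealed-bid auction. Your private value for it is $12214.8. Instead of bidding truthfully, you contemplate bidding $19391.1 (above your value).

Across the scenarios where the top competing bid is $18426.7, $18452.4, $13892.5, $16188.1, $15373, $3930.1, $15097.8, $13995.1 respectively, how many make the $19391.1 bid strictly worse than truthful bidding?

The deviation hurts exactly when the highest competing bid lies strictly between $12214.8 and $19391.1 — overbidding then wins at a price above your value.
$18426.7: inside the interval → strictly worse (loss $6211.9).
$18452.4: inside the interval → strictly worse (loss $6237.6).
$13892.5: inside the interval → strictly worse (loss $1677.7).
$16188.1: inside the interval → strictly worse (loss $3973.3).
$15373: inside the interval → strictly worse (loss $3158.2).
$3930.1: below both → same outcome either way.
$15097.8: inside the interval → strictly worse (loss $2883).
$13995.1: inside the interval → strictly worse (loss $1780.3).
Count: 7.

7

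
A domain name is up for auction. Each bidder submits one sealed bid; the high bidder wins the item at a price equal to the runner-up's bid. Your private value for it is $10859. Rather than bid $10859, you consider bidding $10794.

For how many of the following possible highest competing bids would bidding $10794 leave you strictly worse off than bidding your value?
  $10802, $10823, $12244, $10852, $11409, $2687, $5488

The deviation hurts exactly when the highest competing bid lies strictly between $10794 and $10859 — underbidding then forfeits a profitable win.
$10802: inside the interval → strictly worse (loss $57).
$10823: inside the interval → strictly worse (loss $36).
$12244: above both → same outcome either way.
$10852: inside the interval → strictly worse (loss $7).
$11409: above both → same outcome either way.
$2687: below both → same outcome either way.
$5488: below both → same outcome either way.
Count: 3.

3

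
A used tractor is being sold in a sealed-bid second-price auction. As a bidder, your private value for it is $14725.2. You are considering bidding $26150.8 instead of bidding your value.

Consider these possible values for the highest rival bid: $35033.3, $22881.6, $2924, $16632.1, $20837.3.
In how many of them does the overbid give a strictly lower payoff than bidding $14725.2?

The deviation hurts exactly when the highest competing bid lies strictly between $14725.2 and $26150.8 — overbidding then wins at a price above your value.
$35033.3: above both → same outcome either way.
$22881.6: inside the interval → strictly worse (loss $8156.4).
$2924: below both → same outcome either way.
$16632.1: inside the interval → strictly worse (loss $1906.9).
$20837.3: inside the interval → strictly worse (loss $6112.1).
Count: 3.

3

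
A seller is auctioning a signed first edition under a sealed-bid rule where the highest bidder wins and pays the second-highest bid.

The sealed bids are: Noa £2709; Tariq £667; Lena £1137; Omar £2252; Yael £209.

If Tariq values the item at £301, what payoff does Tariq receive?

£0

Highest bid: Noa at £2709, so Noa wins.
Second-highest bid: Omar at £2252 — that is the price the winner pays.
Tariq did not win, so Tariq pays nothing and receives nothing: payoff £0.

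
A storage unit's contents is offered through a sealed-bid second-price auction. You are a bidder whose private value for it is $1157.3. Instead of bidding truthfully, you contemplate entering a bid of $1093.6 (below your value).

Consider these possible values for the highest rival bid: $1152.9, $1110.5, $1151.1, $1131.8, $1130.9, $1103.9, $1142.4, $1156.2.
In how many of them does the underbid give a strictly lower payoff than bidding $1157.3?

8

The deviation hurts exactly when the highest competing bid lies strictly between $1093.6 and $1157.3 — underbidding then forfeits a profitable win.
$1152.9: inside the interval → strictly worse (loss $4.4).
$1110.5: inside the interval → strictly worse (loss $46.8).
$1151.1: inside the interval → strictly worse (loss $6.2).
$1131.8: inside the interval → strictly worse (loss $25.5).
$1130.9: inside the interval → strictly worse (loss $26.4).
$1103.9: inside the interval → strictly worse (loss $53.4).
$1142.4: inside the interval → strictly worse (loss $14.9).
$1156.2: inside the interval → strictly worse (loss $1.1).
Count: 8.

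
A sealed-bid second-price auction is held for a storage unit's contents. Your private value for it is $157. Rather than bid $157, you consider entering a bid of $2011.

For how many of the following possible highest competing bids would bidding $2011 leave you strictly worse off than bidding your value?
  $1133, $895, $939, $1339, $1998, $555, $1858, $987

The deviation hurts exactly when the highest competing bid lies strictly between $157 and $2011 — overbidding then wins at a price above your value.
$1133: inside the interval → strictly worse (loss $976).
$895: inside the interval → strictly worse (loss $738).
$939: inside the interval → strictly worse (loss $782).
$1339: inside the interval → strictly worse (loss $1182).
$1998: inside the interval → strictly worse (loss $1841).
$555: inside the interval → strictly worse (loss $398).
$1858: inside the interval → strictly worse (loss $1701).
$987: inside the interval → strictly worse (loss $830).
Count: 8.

8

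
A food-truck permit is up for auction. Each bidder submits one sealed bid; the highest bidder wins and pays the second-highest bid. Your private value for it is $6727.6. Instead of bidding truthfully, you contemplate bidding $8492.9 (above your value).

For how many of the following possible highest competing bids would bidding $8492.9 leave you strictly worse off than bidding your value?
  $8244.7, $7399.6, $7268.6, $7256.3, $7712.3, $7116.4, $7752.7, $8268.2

The deviation hurts exactly when the highest competing bid lies strictly between $6727.6 and $8492.9 — overbidding then wins at a price above your value.
$8244.7: inside the interval → strictly worse (loss $1517.1).
$7399.6: inside the interval → strictly worse (loss $672).
$7268.6: inside the interval → strictly worse (loss $541).
$7256.3: inside the interval → strictly worse (loss $528.7).
$7712.3: inside the interval → strictly worse (loss $984.7).
$7116.4: inside the interval → strictly worse (loss $388.8).
$7752.7: inside the interval → strictly worse (loss $1025.1).
$8268.2: inside the interval → strictly worse (loss $1540.6).
Count: 8.

8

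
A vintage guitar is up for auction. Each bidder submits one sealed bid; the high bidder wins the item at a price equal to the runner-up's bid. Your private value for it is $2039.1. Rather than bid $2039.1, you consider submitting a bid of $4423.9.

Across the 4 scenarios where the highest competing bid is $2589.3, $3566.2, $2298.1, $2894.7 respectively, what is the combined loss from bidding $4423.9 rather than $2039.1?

$3191.9

The deviation costs you only when the competing bid falls strictly between $2039.1 and $4423.9; elsewhere both bids give the same outcome.
$2589.3: truthful payoff $0, deviation payoff −$550.2 → loss $550.2.
$3566.2: truthful payoff $0, deviation payoff −$1527.1 → loss $1527.1.
$2298.1: truthful payoff $0, deviation payoff −$259 → loss $259.
$2894.7: truthful payoff $0, deviation payoff −$855.6 → loss $855.6.
Total loss = $550.2 + $1527.1 + $259 + $855.6 = $3191.9.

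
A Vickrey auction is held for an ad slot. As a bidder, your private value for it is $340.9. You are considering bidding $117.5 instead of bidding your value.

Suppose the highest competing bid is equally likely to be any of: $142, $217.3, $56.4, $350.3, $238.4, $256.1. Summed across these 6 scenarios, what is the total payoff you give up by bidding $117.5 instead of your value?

The deviation costs you only when the competing bid falls strictly between $117.5 and $340.9; elsewhere both bids give the same outcome.
$142: truthful payoff $198.9, deviation payoff $0 → loss $198.9.
$217.3: truthful payoff $123.6, deviation payoff $0 → loss $123.6.
$56.4: outcomes coincide → loss $0.
$350.3: outcomes coincide → loss $0.
$238.4: truthful payoff $102.5, deviation payoff $0 → loss $102.5.
$256.1: truthful payoff $84.8, deviation payoff $0 → loss $84.8.
Total loss = $198.9 + $123.6 + $102.5 + $84.8 = $509.8.

$509.8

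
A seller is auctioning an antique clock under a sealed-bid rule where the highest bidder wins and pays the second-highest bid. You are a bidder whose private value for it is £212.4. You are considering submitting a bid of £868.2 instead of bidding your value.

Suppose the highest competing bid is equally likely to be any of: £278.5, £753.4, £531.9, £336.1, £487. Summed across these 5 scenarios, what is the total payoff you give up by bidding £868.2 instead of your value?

The deviation costs you only when the competing bid falls strictly between £212.4 and £868.2; elsewhere both bids give the same outcome.
£278.5: truthful payoff £0, deviation payoff −£66.1 → loss £66.1.
£753.4: truthful payoff £0, deviation payoff −£541 → loss £541.
£531.9: truthful payoff £0, deviation payoff −£319.5 → loss £319.5.
£336.1: truthful payoff £0, deviation payoff −£123.7 → loss £123.7.
£487: truthful payoff £0, deviation payoff −£274.6 → loss £274.6.
Total loss = £66.1 + £541 + £319.5 + £123.7 + £274.6 = £1324.9.
Because the price is fixed by the runner-up's bid, deviating from your value can only change a good outcome into a bad one — never the reverse.

£1324.9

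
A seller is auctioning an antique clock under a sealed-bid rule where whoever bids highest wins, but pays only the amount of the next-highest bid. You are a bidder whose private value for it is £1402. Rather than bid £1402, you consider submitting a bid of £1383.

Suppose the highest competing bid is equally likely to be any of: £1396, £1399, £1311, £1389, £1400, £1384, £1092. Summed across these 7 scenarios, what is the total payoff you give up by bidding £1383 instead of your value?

£42

The deviation costs you only when the competing bid falls strictly between £1383 and £1402; elsewhere both bids give the same outcome.
£1396: truthful payoff £6, deviation payoff £0 → loss £6.
£1399: truthful payoff £3, deviation payoff £0 → loss £3.
£1311: outcomes coincide → loss £0.
£1389: truthful payoff £13, deviation payoff £0 → loss £13.
£1400: truthful payoff £2, deviation payoff £0 → loss £2.
£1384: truthful payoff £18, deviation payoff £0 → loss £18.
£1092: outcomes coincide → loss £0.
Total loss = £6 + £3 + £13 + £2 + £18 = £42.
Truthful bidding weakly dominates here: raising your bid can only win items priced above your value, and lowering it can only forfeit items priced below.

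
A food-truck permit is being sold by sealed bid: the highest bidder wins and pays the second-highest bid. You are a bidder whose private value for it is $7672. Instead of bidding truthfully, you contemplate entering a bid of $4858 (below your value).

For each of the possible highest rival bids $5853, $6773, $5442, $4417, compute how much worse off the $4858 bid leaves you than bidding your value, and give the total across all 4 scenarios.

The deviation costs you only when the competing bid falls strictly between $4858 and $7672; elsewhere both bids give the same outcome.
$5853: truthful payoff $1819, deviation payoff $0 → loss $1819.
$6773: truthful payoff $899, deviation payoff $0 → loss $899.
$5442: truthful payoff $2230, deviation payoff $0 → loss $2230.
$4417: outcomes coincide → loss $0.
Total loss = $1819 + $899 + $2230 = $4948.

$4948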